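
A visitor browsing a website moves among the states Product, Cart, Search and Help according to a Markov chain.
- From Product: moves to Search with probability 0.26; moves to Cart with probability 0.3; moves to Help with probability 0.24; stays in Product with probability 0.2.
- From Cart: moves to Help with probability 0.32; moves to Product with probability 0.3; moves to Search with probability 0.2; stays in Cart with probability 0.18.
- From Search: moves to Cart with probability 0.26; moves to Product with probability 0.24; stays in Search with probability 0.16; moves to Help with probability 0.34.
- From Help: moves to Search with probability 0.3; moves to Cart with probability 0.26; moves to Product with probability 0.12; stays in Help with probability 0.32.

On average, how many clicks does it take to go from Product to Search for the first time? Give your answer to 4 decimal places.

3.9083

Let t(s) be the expected number of clicks to first reach Search from state s, with t(Search) = 0. Conditioning on the first click:
t(Product) = 1 + 0.2·t(Product) + 0.3·t(Cart) + 0.24·t(Help)
t(Cart) = 1 + 0.3·t(Product) + 0.18·t(Cart) + 0.32·t(Help)
t(Help) = 1 + 0.12·t(Product) + 0.26·t(Cart) + 0.32·t(Help)
Solving: t(Product) = 3.9083, t(Cart) = 4.1049, t(Help) = 3.7298.
Expected clicks from Product to Search: 3.9083.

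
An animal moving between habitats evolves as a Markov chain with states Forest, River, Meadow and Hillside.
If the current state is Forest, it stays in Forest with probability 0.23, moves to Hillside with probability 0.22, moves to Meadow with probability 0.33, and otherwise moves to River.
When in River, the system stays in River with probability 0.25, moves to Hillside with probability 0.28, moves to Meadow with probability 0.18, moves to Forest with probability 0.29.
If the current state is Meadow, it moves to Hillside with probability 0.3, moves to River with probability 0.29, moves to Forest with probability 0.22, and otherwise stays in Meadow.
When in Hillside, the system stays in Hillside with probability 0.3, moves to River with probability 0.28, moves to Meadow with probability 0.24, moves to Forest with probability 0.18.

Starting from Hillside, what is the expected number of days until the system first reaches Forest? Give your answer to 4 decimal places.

4.5736

Let t(s) be the expected number of days to first reach Forest from state s, with t(Forest) = 0. Conditioning on the first day:
t(River) = 1 + 0.25·t(River) + 0.18·t(Meadow) + 0.28·t(Hillside)
t(Meadow) = 1 + 0.29·t(River) + 0.19·t(Meadow) + 0.3·t(Hillside)
t(Hillside) = 1 + 0.28·t(River) + 0.24·t(Meadow) + 0.3·t(Hillside)
Solving: t(River) = 4.0956, t(Meadow) = 4.3948, t(Hillside) = 4.5736.
Expected days from Hillside to Forest: 4.5736.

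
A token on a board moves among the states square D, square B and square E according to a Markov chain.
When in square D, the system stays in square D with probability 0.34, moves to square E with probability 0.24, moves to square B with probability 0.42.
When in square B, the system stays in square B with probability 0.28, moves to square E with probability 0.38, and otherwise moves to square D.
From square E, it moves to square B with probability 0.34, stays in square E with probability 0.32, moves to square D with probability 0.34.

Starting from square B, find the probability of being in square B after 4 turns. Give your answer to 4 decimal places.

Propagate the distribution vector 4 turns from square B.
After 0 turns: (0.0000, 1.0000, 0.0000)
After 1 turn: (0.3400, 0.2800, 0.3800)
After 2 turns: (0.3400, 0.3504, 0.3096)
After 3 turns: (0.3400, 0.3462, 0.3138)
After 4 turns: (0.3400, 0.3464, 0.3136)
P(in square B after 4 turns) = 0.3464

0.3464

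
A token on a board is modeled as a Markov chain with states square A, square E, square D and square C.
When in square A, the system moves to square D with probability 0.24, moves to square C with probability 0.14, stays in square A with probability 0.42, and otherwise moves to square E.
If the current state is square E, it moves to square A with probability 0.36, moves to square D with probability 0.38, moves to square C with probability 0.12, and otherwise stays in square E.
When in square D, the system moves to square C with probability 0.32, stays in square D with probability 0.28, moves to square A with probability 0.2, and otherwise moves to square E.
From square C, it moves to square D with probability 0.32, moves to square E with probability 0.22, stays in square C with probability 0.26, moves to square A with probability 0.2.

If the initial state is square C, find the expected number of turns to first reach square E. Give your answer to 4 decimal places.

4.7821

Let t(s) be the expected number of turns to first reach square E from state s, with t(square E) = 0. Conditioning on the first turn:
t(square A) = 1 + 0.42·t(square A) + 0.24·t(square D) + 0.14·t(square C)
t(square D) = 1 + 0.2·t(square A) + 0.28·t(square D) + 0.32·t(square C)
t(square C) = 1 + 0.2·t(square A) + 0.32·t(square D) + 0.26·t(square C)
Solving: t(square A) = 4.8953, t(square D) = 4.8741, t(square C) = 4.7821.
Expected turns from square C to square E: 4.7821.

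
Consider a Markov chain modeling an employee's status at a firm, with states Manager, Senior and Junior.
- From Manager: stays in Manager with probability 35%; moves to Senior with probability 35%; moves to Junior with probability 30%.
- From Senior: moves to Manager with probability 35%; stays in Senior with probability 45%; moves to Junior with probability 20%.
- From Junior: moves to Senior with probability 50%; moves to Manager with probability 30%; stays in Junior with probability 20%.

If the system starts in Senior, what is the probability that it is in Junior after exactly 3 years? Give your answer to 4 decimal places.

Propagate the distribution vector 3 years from Senior.
After 0 years: (0.0000, 1.0000, 0.0000)
After 1 year: (0.3500, 0.4500, 0.2000)
After 2 years: (0.3400, 0.4250, 0.2350)
After 3 years: (0.3383, 0.4278, 0.2340)
P(in Junior after 3 years) = 0.2340

0.2340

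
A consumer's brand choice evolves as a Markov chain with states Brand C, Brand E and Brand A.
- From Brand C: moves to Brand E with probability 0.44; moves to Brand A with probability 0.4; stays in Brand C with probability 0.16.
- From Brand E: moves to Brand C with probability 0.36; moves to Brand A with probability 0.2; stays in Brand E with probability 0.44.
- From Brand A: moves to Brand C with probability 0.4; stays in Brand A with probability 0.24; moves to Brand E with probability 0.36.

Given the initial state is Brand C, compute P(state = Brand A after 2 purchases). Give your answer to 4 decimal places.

0.2480

Sum over the intermediate state after 1 purchase:
P = P(Brand C→Brand C)·P(Brand C→Brand A) + P(Brand C→Brand E)·P(Brand E→Brand A) + P(Brand C→Brand A)·P(Brand A→Brand A)
  = 0.16×0.4 + 0.44×0.2 + 0.4×0.24
  = 0.0640 + 0.0880 + 0.0960 = 0.2480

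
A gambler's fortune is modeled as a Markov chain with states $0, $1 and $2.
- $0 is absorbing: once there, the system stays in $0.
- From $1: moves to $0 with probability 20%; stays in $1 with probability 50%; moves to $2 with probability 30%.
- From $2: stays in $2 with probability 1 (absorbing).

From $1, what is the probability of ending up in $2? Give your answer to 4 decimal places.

0.6000

Let h(s) be the probability of absorption at $2 starting from transient state s. Then h($2) = 1 and h($0) = 0. By first-step analysis:
h($1) = 0.2·0 + 0.5·h($1) + 0.3·1
Solving: h($1) = 0.6000.
Starting from $1, the probability is 0.6000.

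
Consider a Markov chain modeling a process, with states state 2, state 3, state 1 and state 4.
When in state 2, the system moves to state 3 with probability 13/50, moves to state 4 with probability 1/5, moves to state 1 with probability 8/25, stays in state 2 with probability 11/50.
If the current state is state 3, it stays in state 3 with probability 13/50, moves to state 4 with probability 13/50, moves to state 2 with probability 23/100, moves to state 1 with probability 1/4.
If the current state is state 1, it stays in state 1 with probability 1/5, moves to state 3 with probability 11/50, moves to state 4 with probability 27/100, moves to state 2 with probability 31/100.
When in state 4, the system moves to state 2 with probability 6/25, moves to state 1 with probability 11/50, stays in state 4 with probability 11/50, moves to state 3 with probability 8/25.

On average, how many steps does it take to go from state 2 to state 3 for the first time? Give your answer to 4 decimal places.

Let t(s) be the expected number of steps to first reach state 3 from state s, with t(state 3) = 0. Conditioning on the first step:
t(state 2) = 1 + 0.22·t(state 2) + 0.32·t(state 1) + 0.2·t(state 4)
t(state 1) = 1 + 0.31·t(state 2) + 0.2·t(state 1) + 0.27·t(state 4)
t(state 4) = 1 + 0.24·t(state 2) + 0.22·t(state 1) + 0.22·t(state 4)
Solving: t(state 2) = 3.8059, t(state 1) = 3.9265, t(state 4) = 3.5606.
Expected steps from state 2 to state 3: 3.8059.

3.8059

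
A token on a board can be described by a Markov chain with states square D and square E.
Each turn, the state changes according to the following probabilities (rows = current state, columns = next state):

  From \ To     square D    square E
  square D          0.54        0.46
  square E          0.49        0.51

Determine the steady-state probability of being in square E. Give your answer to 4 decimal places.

Let the stationary distribution be π with π = πP and π_1 + π_2 = 1.
π_1 = 0.54·π_1 + 0.49·π_2
Solving with the normalization constraint gives π = (0.5158, 0.4842).
So the stationary probability of square E is 0.4842.

0.4842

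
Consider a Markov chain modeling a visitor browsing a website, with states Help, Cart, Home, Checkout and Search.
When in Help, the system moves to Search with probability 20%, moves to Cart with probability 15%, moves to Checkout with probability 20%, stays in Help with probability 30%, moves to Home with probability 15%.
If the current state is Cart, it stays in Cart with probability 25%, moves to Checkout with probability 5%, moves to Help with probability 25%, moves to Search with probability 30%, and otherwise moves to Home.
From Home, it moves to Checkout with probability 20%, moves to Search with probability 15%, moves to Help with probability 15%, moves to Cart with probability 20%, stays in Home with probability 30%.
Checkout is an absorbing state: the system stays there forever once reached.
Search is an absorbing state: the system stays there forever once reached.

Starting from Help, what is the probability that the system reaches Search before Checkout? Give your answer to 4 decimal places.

Let h(s) be the probability of absorption at Search starting from transient state s. Then h(Search) = 1 and h(Checkout) = 0. By first-step analysis:
h(Help) = 0.3·h(Help) + 0.15·h(Cart) + 0.15·h(Home) + 0.2·0 + 0.2·1
h(Cart) = 0.25·h(Help) + 0.25·h(Cart) + 0.15·h(Home) + 0.05·0 + 0.3·1
h(Home) = 0.15·h(Help) + 0.2·h(Cart) + 0.3·h(Home) + 0.2·0 + 0.15·1
Solving: h(Help) = 0.5462, h(Cart) = 0.6876, h(Home) = 0.5278.
Starting from Help, the probability is 0.5462.

0.5462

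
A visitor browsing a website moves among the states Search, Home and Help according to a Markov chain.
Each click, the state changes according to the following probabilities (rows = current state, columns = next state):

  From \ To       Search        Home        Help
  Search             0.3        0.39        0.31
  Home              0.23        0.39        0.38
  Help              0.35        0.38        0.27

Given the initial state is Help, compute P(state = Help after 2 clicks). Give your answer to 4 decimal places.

0.3258

Sum over the intermediate state after 1 click:
P = P(Help→Search)·P(Search→Help) + P(Help→Home)·P(Home→Help) + P(Help→Help)·P(Help→Help)
  = 0.35×0.31 + 0.38×0.38 + 0.27×0.27
  = 0.1085 + 0.1444 + 0.0729 = 0.3258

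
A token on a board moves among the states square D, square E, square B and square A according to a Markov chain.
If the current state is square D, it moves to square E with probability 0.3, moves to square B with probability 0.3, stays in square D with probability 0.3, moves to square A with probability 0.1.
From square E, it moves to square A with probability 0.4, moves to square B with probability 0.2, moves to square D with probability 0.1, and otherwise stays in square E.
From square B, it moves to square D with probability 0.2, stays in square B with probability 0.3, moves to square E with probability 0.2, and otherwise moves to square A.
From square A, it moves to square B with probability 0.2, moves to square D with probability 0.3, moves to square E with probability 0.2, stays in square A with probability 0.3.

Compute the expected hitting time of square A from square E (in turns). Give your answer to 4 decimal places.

Let t(s) be the expected number of turns to first reach square A from state s, with t(square A) = 0. Conditioning on the first turn:
t(square D) = 1 + 0.3·t(square D) + 0.3·t(square E) + 0.3·t(square B)
t(square E) = 1 + 0.1·t(square D) + 0.3·t(square E) + 0.2·t(square B)
t(square B) = 1 + 0.2·t(square D) + 0.2·t(square E) + 0.3·t(square B)
Solving: t(square D) = 4.2308, t(square E) = 3.0342, t(square B) = 3.5043.
Expected turns from square E to square A: 3.0342.

3.0342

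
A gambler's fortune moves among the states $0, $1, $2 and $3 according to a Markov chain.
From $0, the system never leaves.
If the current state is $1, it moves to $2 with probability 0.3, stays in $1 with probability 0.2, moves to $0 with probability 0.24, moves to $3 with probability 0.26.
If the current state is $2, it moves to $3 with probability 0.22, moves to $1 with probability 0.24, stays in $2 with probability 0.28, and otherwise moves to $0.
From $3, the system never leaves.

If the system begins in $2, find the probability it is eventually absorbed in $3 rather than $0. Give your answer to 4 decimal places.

Let h(s) be the probability of absorption at $3 starting from transient state s. Then h($3) = 1 and h($0) = 0. By first-step analysis:
h($1) = 0.24·0 + 0.2·h($1) + 0.3·h($2) + 0.26·1
h($2) = 0.26·0 + 0.24·h($1) + 0.28·h($2) + 0.22·1
Solving: h($1) = 0.5024, h($2) = 0.4730.
Starting from $2, the probability is 0.4730.

0.4730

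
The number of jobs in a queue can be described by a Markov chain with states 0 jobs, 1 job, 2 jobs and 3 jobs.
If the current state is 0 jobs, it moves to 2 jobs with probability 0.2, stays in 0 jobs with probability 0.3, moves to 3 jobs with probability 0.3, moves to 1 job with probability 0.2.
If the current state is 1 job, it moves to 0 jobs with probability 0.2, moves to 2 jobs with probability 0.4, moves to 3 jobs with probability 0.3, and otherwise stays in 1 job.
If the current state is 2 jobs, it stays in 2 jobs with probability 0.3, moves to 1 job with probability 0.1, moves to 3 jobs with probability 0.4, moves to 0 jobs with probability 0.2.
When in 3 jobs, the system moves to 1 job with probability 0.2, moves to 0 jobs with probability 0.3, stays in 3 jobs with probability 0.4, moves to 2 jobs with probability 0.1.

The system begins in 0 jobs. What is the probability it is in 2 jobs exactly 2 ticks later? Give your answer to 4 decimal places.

0.2300

Propagate the distribution vector 2 ticks from 0 jobs.
After 0 ticks: (1.0000, 0.0000, 0.0000, 0.0000)
After 1 tick: (0.3000, 0.2000, 0.2000, 0.3000)
After 2 ticks: (0.2600, 0.1600, 0.2300, 0.3500)
P(in 2 jobs after 2 ticks) = 0.2300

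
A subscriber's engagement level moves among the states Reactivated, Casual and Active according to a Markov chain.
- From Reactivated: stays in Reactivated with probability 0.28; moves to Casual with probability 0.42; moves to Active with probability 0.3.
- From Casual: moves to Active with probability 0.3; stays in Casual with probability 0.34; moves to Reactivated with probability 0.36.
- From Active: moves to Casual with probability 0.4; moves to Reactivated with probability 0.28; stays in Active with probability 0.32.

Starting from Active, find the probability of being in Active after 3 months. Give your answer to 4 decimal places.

0.3061

Propagate the distribution vector 3 months from Active.
After 0 months: (0.0000, 0.0000, 1.0000)
After 1 month: (0.2800, 0.4000, 0.3200)
After 2 months: (0.3120, 0.3816, 0.3064)
After 3 months: (0.3105, 0.3833, 0.3061)
P(in Active after 3 months) = 0.3061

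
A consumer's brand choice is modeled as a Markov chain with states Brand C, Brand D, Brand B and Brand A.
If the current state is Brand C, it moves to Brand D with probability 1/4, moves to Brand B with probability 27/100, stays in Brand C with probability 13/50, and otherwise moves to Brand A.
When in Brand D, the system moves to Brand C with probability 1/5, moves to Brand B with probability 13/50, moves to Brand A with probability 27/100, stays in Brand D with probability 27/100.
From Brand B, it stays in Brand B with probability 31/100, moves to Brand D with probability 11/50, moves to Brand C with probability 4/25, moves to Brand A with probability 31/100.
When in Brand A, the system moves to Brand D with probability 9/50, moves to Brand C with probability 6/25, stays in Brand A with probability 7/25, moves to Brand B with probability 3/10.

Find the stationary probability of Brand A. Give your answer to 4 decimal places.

Let the stationary distribution be π with π = πP and π_1 + π_2 + π_3 + π_4 = 1.
π_1 = 0.26·π_1 + 0.2·π_2 + 0.16·π_3 + 0.24·π_4
π_2 = 0.25·π_1 + 0.27·π_2 + 0.22·π_3 + 0.18·π_4
π_3 = 0.27·π_1 + 0.26·π_2 + 0.31·π_3 + 0.3·π_4
Solving with the normalization constraint gives π = (0.2122, 0.2268, 0.2874, 0.2736).
So the stationary probability of Brand A is 0.2736.

0.2736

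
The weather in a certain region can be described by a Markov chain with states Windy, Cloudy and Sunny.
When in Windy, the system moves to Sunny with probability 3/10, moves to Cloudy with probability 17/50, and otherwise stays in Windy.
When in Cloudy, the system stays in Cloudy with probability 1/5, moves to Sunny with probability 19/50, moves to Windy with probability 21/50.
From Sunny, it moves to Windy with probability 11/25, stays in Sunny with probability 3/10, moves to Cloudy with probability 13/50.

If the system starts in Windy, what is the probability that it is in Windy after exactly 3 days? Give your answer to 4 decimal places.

0.4023

Propagate the distribution vector 3 days from Windy.
After 0 days: (1.0000, 0.0000, 0.0000)
After 1 day: (0.3600, 0.3400, 0.3000)
After 2 days: (0.4044, 0.2684, 0.3272)
After 3 days: (0.4023, 0.2762, 0.3215)
P(in Windy after 3 days) = 0.4023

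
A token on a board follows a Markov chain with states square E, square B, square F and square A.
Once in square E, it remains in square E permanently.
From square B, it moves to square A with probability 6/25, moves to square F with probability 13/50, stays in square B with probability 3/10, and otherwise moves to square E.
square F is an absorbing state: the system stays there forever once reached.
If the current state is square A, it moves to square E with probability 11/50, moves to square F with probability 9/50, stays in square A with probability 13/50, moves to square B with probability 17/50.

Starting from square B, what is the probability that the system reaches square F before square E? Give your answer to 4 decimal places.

Let h(s) be the probability of absorption at square F starting from transient state s. Then h(square F) = 1 and h(square E) = 0. By first-step analysis:
h(square B) = 0.2·0 + 0.3·h(square B) + 0.26·1 + 0.24·h(square A)
h(square A) = 0.22·0 + 0.34·h(square B) + 0.18·1 + 0.26·h(square A)
Solving: h(square B) = 0.5399, h(square A) = 0.4913.
Starting from square B, the probability is 0.5399.

0.5399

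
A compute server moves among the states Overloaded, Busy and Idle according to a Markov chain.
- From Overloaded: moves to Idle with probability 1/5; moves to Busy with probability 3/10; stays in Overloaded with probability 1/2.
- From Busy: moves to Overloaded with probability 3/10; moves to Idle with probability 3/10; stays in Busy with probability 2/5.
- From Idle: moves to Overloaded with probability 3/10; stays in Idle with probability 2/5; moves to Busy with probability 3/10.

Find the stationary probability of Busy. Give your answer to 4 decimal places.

Let the stationary distribution be π with π = πP and π_1 + π_2 + π_3 = 1.
π_1 = 0.5·π_1 + 0.3·π_2 + 0.3·π_3
π_2 = 0.3·π_1 + 0.4·π_2 + 0.3·π_3
Solving with the normalization constraint gives π = (0.3750, 0.3333, 0.2917).
So the stationary probability of Busy is 0.3333.

0.3333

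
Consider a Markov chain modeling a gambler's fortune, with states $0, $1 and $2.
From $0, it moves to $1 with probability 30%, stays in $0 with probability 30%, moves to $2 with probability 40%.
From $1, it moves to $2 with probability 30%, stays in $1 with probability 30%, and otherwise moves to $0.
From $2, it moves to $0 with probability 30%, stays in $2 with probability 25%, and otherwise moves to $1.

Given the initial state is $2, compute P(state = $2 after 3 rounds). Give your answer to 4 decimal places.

Propagate the distribution vector 3 rounds from $2.
After 0 rounds: (0.0000, 0.0000, 1.0000)
After 1 round: (0.3000, 0.4500, 0.2500)
After 2 rounds: (0.3450, 0.3375, 0.3175)
After 3 rounds: (0.3338, 0.3476, 0.3186)
P(in $2 after 3 rounds) = 0.3186

0.3186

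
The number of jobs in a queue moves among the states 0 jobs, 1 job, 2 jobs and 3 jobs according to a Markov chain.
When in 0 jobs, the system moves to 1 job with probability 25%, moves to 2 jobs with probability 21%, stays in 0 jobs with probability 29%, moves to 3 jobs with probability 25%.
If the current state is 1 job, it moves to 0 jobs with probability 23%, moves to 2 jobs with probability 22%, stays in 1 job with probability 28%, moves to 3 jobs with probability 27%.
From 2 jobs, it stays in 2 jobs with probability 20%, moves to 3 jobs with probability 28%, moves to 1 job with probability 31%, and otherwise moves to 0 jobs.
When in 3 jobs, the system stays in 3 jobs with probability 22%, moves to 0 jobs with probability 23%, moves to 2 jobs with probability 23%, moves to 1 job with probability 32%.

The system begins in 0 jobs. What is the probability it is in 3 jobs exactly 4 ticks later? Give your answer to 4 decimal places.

0.2546

Propagate the distribution vector 4 ticks from 0 jobs.
After 0 ticks: (1.0000, 0.0000, 0.0000, 0.0000)
After 1 tick: (0.2900, 0.2500, 0.2100, 0.2500)
After 2 ticks: (0.2432, 0.2876, 0.2154, 0.2538)
After 3 ticks: (0.2403, 0.2893, 0.2158, 0.2546)
After 4 ticks: (0.2401, 0.2894, 0.2158, 0.2546)
P(in 3 jobs after 4 ticks) = 0.2546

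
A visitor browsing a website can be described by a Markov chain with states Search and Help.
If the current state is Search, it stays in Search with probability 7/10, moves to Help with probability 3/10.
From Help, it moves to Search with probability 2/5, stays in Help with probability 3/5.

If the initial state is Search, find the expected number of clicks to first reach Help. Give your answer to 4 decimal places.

Let t(s) be the expected number of clicks to first reach Help from state s, with t(Help) = 0. Conditioning on the first click:
t(Search) = 1 + 0.7·t(Search)
Solving: t(Search) = 3.3333.
Expected clicks from Search to Help: 3.3333.

3.3333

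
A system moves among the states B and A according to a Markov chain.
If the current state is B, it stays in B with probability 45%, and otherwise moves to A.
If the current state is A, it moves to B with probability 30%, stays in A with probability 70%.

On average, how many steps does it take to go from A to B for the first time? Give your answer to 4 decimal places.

Let t(s) be the expected number of steps to first reach B from state s, with t(B) = 0. Conditioning on the first step:
t(A) = 1 + 0.7·t(A)
Solving: t(A) = 3.3333.
Expected steps from A to B: 3.3333.

3.3333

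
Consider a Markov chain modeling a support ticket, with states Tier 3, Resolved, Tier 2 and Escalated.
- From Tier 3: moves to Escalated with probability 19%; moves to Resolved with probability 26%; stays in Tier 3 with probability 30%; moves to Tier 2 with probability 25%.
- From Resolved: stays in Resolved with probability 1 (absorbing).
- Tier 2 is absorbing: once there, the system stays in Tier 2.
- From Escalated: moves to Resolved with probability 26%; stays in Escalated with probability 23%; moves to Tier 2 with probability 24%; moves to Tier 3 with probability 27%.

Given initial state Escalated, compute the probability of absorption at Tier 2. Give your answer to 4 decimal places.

Let h(s) be the probability of absorption at Tier 2 starting from transient state s. Then h(Tier 2) = 1 and h(Resolved) = 0. By first-step analysis:
h(Tier 3) = 0.3·h(Tier 3) + 0.26·0 + 0.25·1 + 0.19·h(Escalated)
h(Escalated) = 0.27·h(Tier 3) + 0.26·0 + 0.24·1 + 0.23·h(Escalated)
Solving: h(Tier 3) = 0.4882, h(Escalated) = 0.4829.
Starting from Escalated, the probability is 0.4829.

0.4829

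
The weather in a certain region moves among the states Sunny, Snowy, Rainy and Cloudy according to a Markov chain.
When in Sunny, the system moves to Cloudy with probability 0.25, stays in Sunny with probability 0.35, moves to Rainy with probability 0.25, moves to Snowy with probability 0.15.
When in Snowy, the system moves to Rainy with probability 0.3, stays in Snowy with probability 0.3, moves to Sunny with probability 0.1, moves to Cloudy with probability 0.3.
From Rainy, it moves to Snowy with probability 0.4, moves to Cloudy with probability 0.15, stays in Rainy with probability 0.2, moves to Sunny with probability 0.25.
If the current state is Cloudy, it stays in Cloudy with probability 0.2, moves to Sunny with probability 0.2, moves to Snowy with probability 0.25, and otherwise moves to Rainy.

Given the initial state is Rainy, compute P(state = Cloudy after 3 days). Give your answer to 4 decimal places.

0.2241

Propagate the distribution vector 3 days from Rainy.
After 0 days: (0.0000, 0.0000, 1.0000, 0.0000)
After 1 day: (0.2500, 0.4000, 0.2000, 0.1500)
After 2 days: (0.2075, 0.2750, 0.2750, 0.2425)
After 3 days: (0.2174, 0.2843, 0.2743, 0.2241)
P(in Cloudy after 3 days) = 0.2241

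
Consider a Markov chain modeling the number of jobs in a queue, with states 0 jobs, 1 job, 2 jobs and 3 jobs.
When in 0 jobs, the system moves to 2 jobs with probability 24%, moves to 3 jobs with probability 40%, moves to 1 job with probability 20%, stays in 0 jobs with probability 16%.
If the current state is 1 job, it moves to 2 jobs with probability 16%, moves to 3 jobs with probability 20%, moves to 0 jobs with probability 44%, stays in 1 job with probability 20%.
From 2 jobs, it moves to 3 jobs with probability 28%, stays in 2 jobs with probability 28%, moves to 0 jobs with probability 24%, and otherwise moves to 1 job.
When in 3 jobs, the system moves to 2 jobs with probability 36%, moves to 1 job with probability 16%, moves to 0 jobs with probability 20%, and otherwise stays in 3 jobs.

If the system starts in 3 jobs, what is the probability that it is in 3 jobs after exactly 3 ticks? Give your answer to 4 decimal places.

0.2943

Propagate the distribution vector 3 ticks from 3 jobs.
After 0 ticks: (0.0000, 0.0000, 0.0000, 1.0000)
After 1 tick: (0.2000, 0.1600, 0.3600, 0.2800)
After 2 ticks: (0.2448, 0.1888, 0.2752, 0.2912)
After 3 ticks: (0.2465, 0.1884, 0.2708, 0.2943)
P(in 3 jobs after 3 ticks) = 0.2943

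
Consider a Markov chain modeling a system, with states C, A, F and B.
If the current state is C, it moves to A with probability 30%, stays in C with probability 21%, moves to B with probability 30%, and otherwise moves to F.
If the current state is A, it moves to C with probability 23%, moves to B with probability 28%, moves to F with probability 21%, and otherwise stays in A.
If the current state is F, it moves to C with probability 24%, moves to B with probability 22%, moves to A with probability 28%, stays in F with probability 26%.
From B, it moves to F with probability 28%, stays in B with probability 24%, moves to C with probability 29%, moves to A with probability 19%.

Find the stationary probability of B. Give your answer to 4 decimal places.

0.2603

Let the stationary distribution be π with π = πP and π_1 + π_2 + π_3 + π_4 = 1.
π_1 = 0.21·π_1 + 0.23·π_2 + 0.24·π_3 + 0.29·π_4
π_2 = 0.3·π_1 + 0.28·π_2 + 0.28·π_3 + 0.19·π_4
π_3 = 0.19·π_1 + 0.21·π_2 + 0.26·π_3 + 0.28·π_4
Solving with the normalization constraint gives π = (0.2431, 0.2614, 0.2351, 0.2603).
So the stationary probability of B is 0.2603.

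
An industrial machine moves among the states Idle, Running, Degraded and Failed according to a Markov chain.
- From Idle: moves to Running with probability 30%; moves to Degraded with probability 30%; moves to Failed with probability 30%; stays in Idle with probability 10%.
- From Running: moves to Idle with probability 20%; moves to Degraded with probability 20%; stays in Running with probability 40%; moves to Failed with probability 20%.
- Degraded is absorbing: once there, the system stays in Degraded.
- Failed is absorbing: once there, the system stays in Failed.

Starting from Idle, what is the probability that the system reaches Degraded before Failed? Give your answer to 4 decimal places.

Let h(s) be the probability of absorption at Degraded starting from transient state s. Then h(Degraded) = 1 and h(Failed) = 0. By first-step analysis:
h(Idle) = 0.1·h(Idle) + 0.3·h(Running) + 0.3·1 + 0.3·0
h(Running) = 0.2·h(Idle) + 0.4·h(Running) + 0.2·1 + 0.2·0
Solving: h(Idle) = 0.5000, h(Running) = 0.5000.
Starting from Idle, the probability is 0.5000.

0.5000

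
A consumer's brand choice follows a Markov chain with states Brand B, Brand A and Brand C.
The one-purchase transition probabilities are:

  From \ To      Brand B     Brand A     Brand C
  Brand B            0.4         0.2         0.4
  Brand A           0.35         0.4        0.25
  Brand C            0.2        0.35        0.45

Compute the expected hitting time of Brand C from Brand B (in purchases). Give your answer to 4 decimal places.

Let t(s) be the expected number of purchases to first reach Brand C from state s, with t(Brand C) = 0. Conditioning on the first purchase:
t(Brand B) = 1 + 0.4·t(Brand B) + 0.2·t(Brand A)
t(Brand A) = 1 + 0.35·t(Brand B) + 0.4·t(Brand A)
Solving: t(Brand B) = 2.7586, t(Brand A) = 3.2759.
Expected purchases from Brand B to Brand C: 2.7586.

2.7586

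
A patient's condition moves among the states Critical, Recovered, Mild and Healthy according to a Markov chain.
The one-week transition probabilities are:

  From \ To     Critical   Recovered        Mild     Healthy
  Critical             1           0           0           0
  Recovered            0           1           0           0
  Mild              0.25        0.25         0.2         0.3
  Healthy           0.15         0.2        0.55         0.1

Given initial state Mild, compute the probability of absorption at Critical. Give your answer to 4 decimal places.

Let h(s) be the probability of absorption at Critical starting from transient state s. Then h(Critical) = 1 and h(Recovered) = 0. By first-step analysis:
h(Mild) = 0.25·1 + 0.25·0 + 0.2·h(Mild) + 0.3·h(Healthy)
h(Healthy) = 0.15·1 + 0.2·0 + 0.55·h(Mild) + 0.1·h(Healthy)
Solving: h(Mild) = 0.4865, h(Healthy) = 0.4640.
Starting from Mild, the probability is 0.4865.

0.4865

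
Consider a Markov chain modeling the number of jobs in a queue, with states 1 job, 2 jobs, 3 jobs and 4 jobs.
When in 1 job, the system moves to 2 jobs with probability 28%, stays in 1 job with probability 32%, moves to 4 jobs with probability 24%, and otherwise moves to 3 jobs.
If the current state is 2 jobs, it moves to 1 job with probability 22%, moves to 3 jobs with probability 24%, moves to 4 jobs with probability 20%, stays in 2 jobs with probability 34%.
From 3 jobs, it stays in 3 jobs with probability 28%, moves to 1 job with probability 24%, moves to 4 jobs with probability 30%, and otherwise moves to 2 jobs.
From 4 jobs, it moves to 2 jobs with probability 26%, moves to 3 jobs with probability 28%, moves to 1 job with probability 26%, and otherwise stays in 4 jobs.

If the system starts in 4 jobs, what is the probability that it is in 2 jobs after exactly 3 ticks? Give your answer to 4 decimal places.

Propagate the distribution vector 3 ticks from 4 jobs.
After 0 ticks: (0.0000, 0.0000, 0.0000, 1.0000)
After 1 tick: (0.2600, 0.2600, 0.2800, 0.2000)
After 2 ticks: (0.2596, 0.2636, 0.2384, 0.2384)
After 3 ticks: (0.2603, 0.2672, 0.2383, 0.2342)
P(in 2 jobs after 3 ticks) = 0.2672

0.2672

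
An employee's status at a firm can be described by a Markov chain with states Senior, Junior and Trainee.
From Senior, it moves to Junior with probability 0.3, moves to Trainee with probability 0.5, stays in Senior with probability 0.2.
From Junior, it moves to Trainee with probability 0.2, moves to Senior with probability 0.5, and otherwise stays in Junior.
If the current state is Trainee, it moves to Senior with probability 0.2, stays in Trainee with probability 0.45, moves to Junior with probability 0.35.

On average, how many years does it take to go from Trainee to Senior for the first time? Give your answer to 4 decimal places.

Let t(s) be the expected number of years to first reach Senior from state s, with t(Senior) = 0. Conditioning on the first year:
t(Junior) = 1 + 0.3·t(Junior) + 0.2·t(Trainee)
t(Trainee) = 1 + 0.35·t(Junior) + 0.45·t(Trainee)
Solving: t(Junior) = 2.3810, t(Trainee) = 3.3333.
Expected years from Trainee to Senior: 3.3333.

3.3333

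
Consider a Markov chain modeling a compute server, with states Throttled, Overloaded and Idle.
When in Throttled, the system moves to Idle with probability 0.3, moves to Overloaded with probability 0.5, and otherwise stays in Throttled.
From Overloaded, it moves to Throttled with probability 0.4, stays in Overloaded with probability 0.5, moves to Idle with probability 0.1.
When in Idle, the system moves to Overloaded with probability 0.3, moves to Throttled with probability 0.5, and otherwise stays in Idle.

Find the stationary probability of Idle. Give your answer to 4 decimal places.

Let the stationary distribution be π with π = πP and π_1 + π_2 + π_3 = 1.
π_1 = 0.2·π_1 + 0.4·π_2 + 0.5·π_3
π_2 = 0.5·π_1 + 0.5·π_2 + 0.3·π_3
Solving with the normalization constraint gives π = (0.3491, 0.4623, 0.1887).
So the stationary probability of Idle is 0.1887.

0.1887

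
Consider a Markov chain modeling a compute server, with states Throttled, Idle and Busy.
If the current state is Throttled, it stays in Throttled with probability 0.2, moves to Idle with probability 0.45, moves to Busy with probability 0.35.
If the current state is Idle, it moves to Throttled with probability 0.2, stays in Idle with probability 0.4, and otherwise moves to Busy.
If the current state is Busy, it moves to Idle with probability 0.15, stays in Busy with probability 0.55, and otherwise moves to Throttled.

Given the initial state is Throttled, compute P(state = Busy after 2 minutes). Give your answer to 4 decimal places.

0.4425

Sum over the intermediate state after 1 minute:
P = P(Throttled→Throttled)·P(Throttled→Busy) + P(Throttled→Idle)·P(Idle→Busy) + P(Throttled→Busy)·P(Busy→Busy)
  = 0.2×0.35 + 0.45×0.4 + 0.35×0.55
  = 0.0700 + 0.1800 + 0.1925 = 0.4425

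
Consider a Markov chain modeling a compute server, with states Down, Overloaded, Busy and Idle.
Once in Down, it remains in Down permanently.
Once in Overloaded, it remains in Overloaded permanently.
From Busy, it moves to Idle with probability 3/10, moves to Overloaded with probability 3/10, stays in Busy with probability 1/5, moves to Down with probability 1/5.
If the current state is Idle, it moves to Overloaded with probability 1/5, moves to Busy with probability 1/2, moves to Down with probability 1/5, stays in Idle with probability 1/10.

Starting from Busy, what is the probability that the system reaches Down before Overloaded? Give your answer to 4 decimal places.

0.4211

Let h(s) be the probability of absorption at Down starting from transient state s. Then h(Down) = 1 and h(Overloaded) = 0. By first-step analysis:
h(Busy) = 0.2·1 + 0.3·0 + 0.2·h(Busy) + 0.3·h(Idle)
h(Idle) = 0.2·1 + 0.2·0 + 0.5·h(Busy) + 0.1·h(Idle)
Solving: h(Busy) = 0.4211, h(Idle) = 0.4561.
Starting from Busy, the probability is 0.4211.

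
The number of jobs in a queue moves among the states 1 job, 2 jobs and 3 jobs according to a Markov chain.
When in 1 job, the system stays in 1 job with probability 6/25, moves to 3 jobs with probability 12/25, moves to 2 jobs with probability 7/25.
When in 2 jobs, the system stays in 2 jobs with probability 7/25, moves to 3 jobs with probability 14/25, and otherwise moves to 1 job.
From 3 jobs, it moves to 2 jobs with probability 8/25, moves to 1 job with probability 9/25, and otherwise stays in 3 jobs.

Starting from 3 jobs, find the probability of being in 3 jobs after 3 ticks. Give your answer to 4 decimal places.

0.4307

Propagate the distribution vector 3 ticks from 3 jobs.
After 0 ticks: (0.0000, 0.0000, 1.0000)
After 1 tick: (0.3600, 0.3200, 0.3200)
After 2 ticks: (0.2528, 0.2928, 0.4544)
After 3 ticks: (0.2711, 0.2982, 0.4307)
P(in 3 jobs after 3 ticks) = 0.4307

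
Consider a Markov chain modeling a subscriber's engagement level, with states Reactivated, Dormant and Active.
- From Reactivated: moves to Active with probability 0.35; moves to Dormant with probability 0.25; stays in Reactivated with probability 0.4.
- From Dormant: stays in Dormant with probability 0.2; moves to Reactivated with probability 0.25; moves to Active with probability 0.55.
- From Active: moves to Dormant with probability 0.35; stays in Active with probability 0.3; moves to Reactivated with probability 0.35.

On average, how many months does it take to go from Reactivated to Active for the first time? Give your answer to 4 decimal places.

2.5150

Let t(s) be the expected number of months to first reach Active from state s, with t(Active) = 0. Conditioning on the first month:
t(Reactivated) = 1 + 0.4·t(Reactivated) + 0.25·t(Dormant)
t(Dormant) = 1 + 0.25·t(Reactivated) + 0.2·t(Dormant)
Solving: t(Reactivated) = 2.5150, t(Dormant) = 2.0359.
Expected months from Reactivated to Active: 2.5150.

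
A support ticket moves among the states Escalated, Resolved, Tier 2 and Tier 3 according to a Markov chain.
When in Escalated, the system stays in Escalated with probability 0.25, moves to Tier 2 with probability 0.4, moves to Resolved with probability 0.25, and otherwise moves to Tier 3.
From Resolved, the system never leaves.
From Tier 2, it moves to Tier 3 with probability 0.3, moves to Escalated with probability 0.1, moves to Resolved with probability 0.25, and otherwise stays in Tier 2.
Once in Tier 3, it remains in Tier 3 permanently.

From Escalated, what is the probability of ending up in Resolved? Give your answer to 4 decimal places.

Let h(s) be the probability of absorption at Resolved starting from transient state s. Then h(Resolved) = 1 and h(Tier 3) = 0. By first-step analysis:
h(Escalated) = 0.25·h(Escalated) + 0.25·1 + 0.4·h(Tier 2) + 0.1·0
h(Tier 2) = 0.1·h(Escalated) + 0.25·1 + 0.35·h(Tier 2) + 0.3·0
Solving: h(Escalated) = 0.5866, h(Tier 2) = 0.4749.
Starting from Escalated, the probability is 0.5866.

0.5866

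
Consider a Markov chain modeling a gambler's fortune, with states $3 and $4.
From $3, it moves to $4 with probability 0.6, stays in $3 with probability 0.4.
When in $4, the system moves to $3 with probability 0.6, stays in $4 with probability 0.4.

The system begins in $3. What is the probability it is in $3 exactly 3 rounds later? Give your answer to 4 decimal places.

0.4960

Propagate the distribution vector 3 rounds from $3.
After 0 rounds: (1.0000, 0.0000)
After 1 round: (0.4000, 0.6000)
After 2 rounds: (0.5200, 0.4800)
After 3 rounds: (0.4960, 0.5040)
P(in $3 after 3 rounds) = 0.4960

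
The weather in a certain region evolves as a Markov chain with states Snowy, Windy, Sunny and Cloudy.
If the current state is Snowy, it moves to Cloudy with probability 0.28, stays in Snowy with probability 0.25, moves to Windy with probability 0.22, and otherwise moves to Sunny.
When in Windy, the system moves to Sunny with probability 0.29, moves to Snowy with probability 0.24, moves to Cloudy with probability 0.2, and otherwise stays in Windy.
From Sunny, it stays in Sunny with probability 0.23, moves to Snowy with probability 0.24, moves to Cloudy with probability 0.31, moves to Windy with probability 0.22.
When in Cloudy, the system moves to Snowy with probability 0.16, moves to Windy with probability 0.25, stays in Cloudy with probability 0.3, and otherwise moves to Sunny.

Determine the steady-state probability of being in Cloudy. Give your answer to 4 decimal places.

0.2742

Let the stationary distribution be π with π = πP and π_1 + π_2 + π_3 + π_4 = 1.
π_1 = 0.25·π_1 + 0.24·π_2 + 0.24·π_3 + 0.16·π_4
π_2 = 0.22·π_1 + 0.27·π_2 + 0.22·π_3 + 0.25·π_4
π_3 = 0.25·π_1 + 0.29·π_2 + 0.23·π_3 + 0.29·π_4
Solving with the normalization constraint gives π = (0.2203, 0.2402, 0.2653, 0.2742).
So the stationary probability of Cloudy is 0.2742.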